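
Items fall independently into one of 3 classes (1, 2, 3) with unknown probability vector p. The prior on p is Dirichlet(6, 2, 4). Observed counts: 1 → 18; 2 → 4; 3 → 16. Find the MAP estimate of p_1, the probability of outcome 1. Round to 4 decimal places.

The posterior is Dirichlet(αᵢ + nᵢ) = Dirichlet(24, 6, 20).
For a Dirichlet(a₁,…,a_K) with all aᵢ > 1, the mode has j-th component (aⱼ − 1)/(Σaᵢ − K).
Here Σaᵢ = 50 and K = 3, so p_1 = (24 − 1)/(50 − 3) = 23/47 ≈ 0.4894.

MAP estimate: 0.4894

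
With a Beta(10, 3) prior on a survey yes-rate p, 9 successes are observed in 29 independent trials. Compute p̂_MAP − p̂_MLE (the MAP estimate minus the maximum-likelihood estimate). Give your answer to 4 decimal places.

MAP − MLE = 0.1397

Posterior is Beta(19, 23); MAP = (19−1)/(42−2) = 18/40 ≈ 0.45000.
MLE ignores the prior: p̂_MLE = k/n = 9/29 ≈ 0.31034.
Difference = 18/40 − 9/29 = 81/580 ≈ 0.1397.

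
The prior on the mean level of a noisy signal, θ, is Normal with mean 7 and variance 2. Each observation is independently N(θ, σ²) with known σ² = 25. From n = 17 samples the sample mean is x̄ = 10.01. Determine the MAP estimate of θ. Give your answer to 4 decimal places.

n = 17, x̄ = 10.01.
For a Normal prior and Normal likelihood with known variance, the posterior is Normal; its mode equals its mean, the precision-weighted average.
Prior precision 1/σ₀² = 1/2 = 0.5; data precision n/σ² = 17/25 = 0.68.
θ̂ = (0.5·7 + 0.68·10.01) / (0.5 + 0.68) = 10.3068/1.18 = 25767/2950 ≈ 8.7346.

θ̂_MAP = 8.7346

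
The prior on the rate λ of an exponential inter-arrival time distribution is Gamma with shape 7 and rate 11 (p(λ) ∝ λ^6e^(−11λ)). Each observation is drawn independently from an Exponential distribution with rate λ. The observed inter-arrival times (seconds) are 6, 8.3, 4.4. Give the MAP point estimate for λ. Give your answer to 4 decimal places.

λ̂_MAP = 0.3030

The Exponential(rate=λ) likelihood is ∝ λ^n e^(−λΣtᵢ). Here n = 3 and Σtᵢ = 6 + 8.3 + 4.4 = 18.7.
Posterior ∝ λ^6e^(−11λ) · λ^3e^(−18.7λ) = λ^9e^(−29.7λ), i.e. Gamma(10, 29.7).
Mode = (a−1)/b = 9/29.7 ≈ 0.3030.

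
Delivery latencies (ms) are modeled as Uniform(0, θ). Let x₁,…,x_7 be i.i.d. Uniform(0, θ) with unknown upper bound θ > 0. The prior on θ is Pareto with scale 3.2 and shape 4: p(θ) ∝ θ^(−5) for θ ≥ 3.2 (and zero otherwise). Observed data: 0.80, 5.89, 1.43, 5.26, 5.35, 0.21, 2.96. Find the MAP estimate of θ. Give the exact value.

θ̂_MAP = 5.89

The Uniform(0, θ) likelihood is θ^(−n) for θ ≥ max(xᵢ), zero otherwise. Here max(xᵢ) = 5.89.
Posterior ∝ θ^(−5) · θ^(−7) = θ^(−12) on θ ≥ max(3.2, 5.89) = 5.89.
This density is strictly decreasing in θ, so the posterior mode lies at the lower boundary of the support.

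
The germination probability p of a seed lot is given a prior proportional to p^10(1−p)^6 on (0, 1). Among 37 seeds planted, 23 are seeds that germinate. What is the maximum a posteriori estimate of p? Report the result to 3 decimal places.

p̂_MAP = 0.623

The prior density ∝ p^10(1−p)^6 is the kernel of Beta(11, 7).
Data: 23 successes in 37 trials. The binomial likelihood contributes p^23(1−p)^14, so the posterior is Beta(11+23, 7+14) = Beta(34, 21).
For Beta(a, b) with a, b > 1 the mode is (a−1)/(a+b−2) = 33/53 ≈ 0.623.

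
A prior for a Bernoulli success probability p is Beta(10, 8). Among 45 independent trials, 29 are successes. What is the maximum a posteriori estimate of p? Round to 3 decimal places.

Prior: Beta(10, 8).
Data: 29 successes in 45 trials. The binomial likelihood contributes p^29(1−p)^16, so the posterior is Beta(10+29, 8+16) = Beta(39, 24).
For Beta(a, b) with a, b > 1 the mode is (a−1)/(a+b−2) = 38/61 ≈ 0.623.

p̂_MAP = 0.623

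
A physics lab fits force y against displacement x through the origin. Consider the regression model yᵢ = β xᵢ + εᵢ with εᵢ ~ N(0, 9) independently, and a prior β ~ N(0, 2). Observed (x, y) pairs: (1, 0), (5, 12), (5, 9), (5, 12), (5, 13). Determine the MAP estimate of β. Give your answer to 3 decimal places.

log p(β | y) = −Σ(yᵢ − βxᵢ)²/(2·9) − β²/(2·2) + const.
Setting the derivative to zero: Σxᵢ(yᵢ − βxᵢ)/9 − β/2 = 0, so β = Σxᵢyᵢ / (Σxᵢ² + σ²/τ²).
Σxᵢyᵢ = 1·0 + 5·12 + 5·9 + 5·12 + 5·13 = 230; Σxᵢ² = 101; σ²/τ² = 4.5.
β̂_MAP = 230 / (101 + 4.5) = 230/105.5 ≈ 2.180.

β̂_MAP = 2.180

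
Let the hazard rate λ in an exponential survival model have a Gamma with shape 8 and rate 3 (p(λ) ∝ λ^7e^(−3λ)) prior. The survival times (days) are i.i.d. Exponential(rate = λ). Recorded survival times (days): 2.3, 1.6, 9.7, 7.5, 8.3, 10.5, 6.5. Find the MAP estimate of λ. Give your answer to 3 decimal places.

λ̂_MAP = 0.283

The Exponential(rate=λ) likelihood is ∝ λ^n e^(−λΣtᵢ). Here n = 7 and Σtᵢ = 2.3 + 1.6 + 9.7 + 7.5 + 8.3 + 10.5 + 6.5 = 46.4.
Posterior ∝ λ^7e^(−3λ) · λ^7e^(−46.4λ) = λ^14e^(−49.4λ), i.e. Gamma(15, 49.4).
Mode = (a−1)/b = 14/49.4 ≈ 0.283.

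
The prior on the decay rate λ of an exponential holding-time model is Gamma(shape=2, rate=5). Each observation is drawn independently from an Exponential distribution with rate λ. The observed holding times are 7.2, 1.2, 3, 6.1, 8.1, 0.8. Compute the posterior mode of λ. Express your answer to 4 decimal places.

λ̂_MAP = 0.2229

The Exponential(rate=λ) likelihood is ∝ λ^n e^(−λΣtᵢ). Here n = 6 and Σtᵢ = 7.2 + 1.2 + 3 + 6.1 + 8.1 + 0.8 = 26.4.
Posterior ∝ λe^(−5λ) · λ^6e^(−26.4λ) = λ^7e^(−31.4λ), i.e. Gamma(8, 31.4).
Mode = (a−1)/b = 7/31.4 ≈ 0.2229.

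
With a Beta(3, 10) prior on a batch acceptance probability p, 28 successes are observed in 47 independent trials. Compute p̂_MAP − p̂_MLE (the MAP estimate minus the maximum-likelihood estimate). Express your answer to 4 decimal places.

MAP − MLE = -0.0785

Posterior is Beta(31, 29); MAP = (31−1)/(60−2) = 30/58 ≈ 0.51724.
MLE ignores the prior: p̂_MLE = k/n = 28/47 ≈ 0.59574.
Difference = 30/58 − 28/47 = -107/1363 ≈ -0.0785.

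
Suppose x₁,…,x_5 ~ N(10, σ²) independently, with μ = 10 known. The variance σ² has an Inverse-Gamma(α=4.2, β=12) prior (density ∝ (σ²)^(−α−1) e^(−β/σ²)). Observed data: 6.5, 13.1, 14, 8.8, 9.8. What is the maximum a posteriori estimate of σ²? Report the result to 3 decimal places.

Sum of squared deviations about the known mean: SS = (6.5−10)² + (13.1−10)² + (14−10)² + (8.8−10)² + (9.8−10)² = 39.34.
The Normal likelihood contributes (σ²)^(−n/2) exp(−SS/(2σ²)), so the posterior is Inverse-Gamma(α + n/2, β + SS/2) = Inverse-Gamma(6.7, 31.67).
The mode of Inverse-Gamma(a, b) is b/(a+1) = 31.67/7.7 ≈ 4.113.

σ̂²_MAP = 4.113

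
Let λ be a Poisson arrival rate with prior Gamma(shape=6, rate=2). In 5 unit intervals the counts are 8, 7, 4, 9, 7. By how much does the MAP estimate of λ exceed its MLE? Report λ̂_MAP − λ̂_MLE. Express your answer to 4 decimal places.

Σxᵢ = 35. Posterior is Gamma(41, 7); MAP = (41−1)/7 = 40/7 ≈ 5.71429.
MLE = x̄ = 35/5 ≈ 7.00000.
Difference = 40/7 − 35/5 = -9/7 ≈ -1.2857.

MAP − MLE = -1.2857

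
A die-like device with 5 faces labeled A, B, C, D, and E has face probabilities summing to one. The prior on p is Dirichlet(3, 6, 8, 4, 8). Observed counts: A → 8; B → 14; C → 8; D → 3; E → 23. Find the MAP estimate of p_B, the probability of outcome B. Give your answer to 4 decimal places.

MAP estimate of p_B = 0.2375

The posterior is Dirichlet(αᵢ + nᵢ) = Dirichlet(11, 20, 16, 7, 31).
For a Dirichlet(a₁,…,a_K) with all aᵢ > 1, the mode has j-th component (aⱼ − 1)/(Σaᵢ − K).
Here Σaᵢ = 85 and K = 5, so p_B = (20 − 1)/(85 − 5) = 19/80 ≈ 0.2375.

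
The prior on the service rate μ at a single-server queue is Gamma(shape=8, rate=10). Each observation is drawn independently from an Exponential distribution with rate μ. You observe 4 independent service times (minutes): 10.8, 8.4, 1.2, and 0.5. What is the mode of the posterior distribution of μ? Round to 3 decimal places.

The Exponential(rate=μ) likelihood is ∝ μ^n e^(−μΣtᵢ). Here n = 4 and Σtᵢ = 10.8 + 8.4 + 1.2 + 0.5 = 20.9.
Posterior ∝ μ^7e^(−10μ) · μ^4e^(−20.9μ) = μ^11e^(−30.9μ), i.e. Gamma(12, 30.9).
Mode = (a−1)/b = 11/30.9 ≈ 0.356.

μ̂_MAP = 0.356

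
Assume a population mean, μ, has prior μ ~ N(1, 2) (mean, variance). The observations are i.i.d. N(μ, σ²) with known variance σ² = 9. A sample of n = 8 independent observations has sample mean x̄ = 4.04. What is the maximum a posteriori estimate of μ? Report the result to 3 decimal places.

μ̂_MAP = 2.946

n = 8, x̄ = 4.04.
For a Normal prior and Normal likelihood with known variance, the posterior is Normal; its mode equals its mean, the precision-weighted average.
Prior precision 1/σ₀² = 1/2 = 0.5; data precision n/σ² = 8/9.
μ̂ = (0.5·1 + (8/9)·4.04) / (0.5 + 8/9) = (1841/450)/(25/18) = 2.9456 ≈ 2.946.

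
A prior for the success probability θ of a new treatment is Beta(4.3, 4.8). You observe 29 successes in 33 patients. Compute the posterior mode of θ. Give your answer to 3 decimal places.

Prior: Beta(4.3, 4.8).
Data: 29 successes in 33 trials. The binomial likelihood contributes θ^29(1−θ)^4, so the posterior is Beta(4.3+29, 4.8+4) = Beta(33.3, 8.8).
For Beta(a, b) with a, b > 1 the mode is (a−1)/(a+b−2) = 32.3/40.1 ≈ 0.805.

θ̂_MAP = 0.805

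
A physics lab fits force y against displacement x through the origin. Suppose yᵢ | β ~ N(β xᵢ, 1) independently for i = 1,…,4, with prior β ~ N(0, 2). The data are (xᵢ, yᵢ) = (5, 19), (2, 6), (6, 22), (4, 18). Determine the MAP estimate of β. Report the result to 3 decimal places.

log p(β | y) = −Σ(yᵢ − βxᵢ)²/(2·1) − β²/(2·2) + const.
Setting the derivative to zero: Σxᵢ(yᵢ − βxᵢ)/1 − β/2 = 0, so β = Σxᵢyᵢ / (Σxᵢ² + σ²/τ²).
Σxᵢyᵢ = 5·19 + 2·6 + 6·22 + 4·18 = 311; Σxᵢ² = 81; σ²/τ² = 0.5.
β̂_MAP = 311 / (81 + 0.5) = 311/81.5 ≈ 3.816.

β̂_MAP = 3.816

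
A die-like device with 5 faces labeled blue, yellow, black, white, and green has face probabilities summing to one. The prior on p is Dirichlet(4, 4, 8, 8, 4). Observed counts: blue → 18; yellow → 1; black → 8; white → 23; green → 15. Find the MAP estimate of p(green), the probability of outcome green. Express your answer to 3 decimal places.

The posterior is Dirichlet(αᵢ + nᵢ) = Dirichlet(22, 5, 16, 31, 19).
For a Dirichlet(a₁,…,a_K) with all aᵢ > 1, the mode has j-th component (aⱼ − 1)/(Σaᵢ − K).
Here Σaᵢ = 93 and K = 5, so p(green) = (19 − 1)/(93 − 5) = 18/88 ≈ 0.205.

MAP estimate of p(green) = 0.205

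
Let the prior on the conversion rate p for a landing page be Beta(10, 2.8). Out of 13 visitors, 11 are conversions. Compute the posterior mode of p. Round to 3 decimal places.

Prior: Beta(10, 2.8).
Data: 11 successes in 13 trials. The binomial likelihood contributes p^11(1−p)^2, so the posterior is Beta(10+11, 2.8+2) = Beta(21, 4.8).
For Beta(a, b) with a, b > 1 the mode is (a−1)/(a+b−2) = 20/23.8 ≈ 0.840.

p̂_MAP = 0.840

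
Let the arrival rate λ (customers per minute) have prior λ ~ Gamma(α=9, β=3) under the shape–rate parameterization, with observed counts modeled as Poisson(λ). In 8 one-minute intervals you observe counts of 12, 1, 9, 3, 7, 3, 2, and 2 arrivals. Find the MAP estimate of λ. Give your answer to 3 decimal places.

Σxᵢ = 12+1+9+3+7+3+2+2 = 39, with n = 8.
Posterior ∝ λ^8e^(−3λ) · λ^39e^(−8λ) = λ^47e^(−11λ), i.e. Gamma(shape=48, rate=11).
The mode of a Gamma(a, b) with a ≥ 1 (shape–rate) is (a−1)/b = 47/11 ≈ 4.273.

λ̂_MAP = 4.273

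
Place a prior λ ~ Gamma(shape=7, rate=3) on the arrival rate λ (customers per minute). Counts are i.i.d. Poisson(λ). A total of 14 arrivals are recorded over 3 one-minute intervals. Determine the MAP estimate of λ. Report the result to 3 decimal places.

Σxᵢ = 14, n = 3.
Posterior ∝ λ^6e^(−3λ) · λ^14e^(−3λ) = λ^20e^(−6λ), i.e. Gamma(shape=21, rate=6).
The mode of a Gamma(a, b) with a ≥ 1 (shape–rate) is (a−1)/b = 20/6 ≈ 3.333.

λ̂_MAP = 3.333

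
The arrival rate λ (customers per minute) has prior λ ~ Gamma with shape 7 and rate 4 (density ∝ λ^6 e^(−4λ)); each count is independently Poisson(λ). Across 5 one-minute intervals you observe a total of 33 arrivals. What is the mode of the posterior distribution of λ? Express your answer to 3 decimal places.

λ̂_MAP = 4.333

Σxᵢ = 33, n = 5.
Posterior ∝ λ^6e^(−4λ) · λ^33e^(−5λ) = λ^39e^(−9λ), i.e. Gamma(shape=40, rate=9).
The mode of a Gamma(a, b) with a ≥ 1 (shape–rate) is (a−1)/b = 39/9 ≈ 4.333.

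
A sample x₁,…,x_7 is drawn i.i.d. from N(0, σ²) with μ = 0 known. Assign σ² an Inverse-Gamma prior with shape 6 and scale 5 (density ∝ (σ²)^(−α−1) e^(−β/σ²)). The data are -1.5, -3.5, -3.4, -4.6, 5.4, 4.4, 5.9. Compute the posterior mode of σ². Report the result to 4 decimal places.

σ̂²_MAP = 6.6929

Sum of squared deviations about the known mean: SS = (-1.5−0)² + (-3.5−0)² + (-3.4−0)² + (-4.6−0)² + (5.4−0)² + (4.4−0)² + (5.9−0)² = 130.55.
The Normal likelihood contributes (σ²)^(−n/2) exp(−SS/(2σ²)), so the posterior is Inverse-Gamma(α + n/2, β + SS/2) = Inverse-Gamma(9.5, 70.275).
The mode of Inverse-Gamma(a, b) is b/(a+1) = 70.275/10.5 ≈ 6.6929.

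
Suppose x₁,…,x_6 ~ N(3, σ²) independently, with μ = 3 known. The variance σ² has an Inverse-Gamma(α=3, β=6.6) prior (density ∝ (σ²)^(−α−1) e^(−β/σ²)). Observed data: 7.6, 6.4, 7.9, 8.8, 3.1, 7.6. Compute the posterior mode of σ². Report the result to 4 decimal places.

σ̂²_MAP = 8.9100

Sum of squared deviations about the known mean: SS = (7.6−3)² + (6.4−3)² + (7.9−3)² + (8.8−3)² + (3.1−3)² + (7.6−3)² = 111.54.
The Normal likelihood contributes (σ²)^(−n/2) exp(−SS/(2σ²)), so the posterior is Inverse-Gamma(α + n/2, β + SS/2) = Inverse-Gamma(6, 62.37).
The mode of Inverse-Gamma(a, b) is b/(a+1) = 62.37/7 ≈ 8.9100.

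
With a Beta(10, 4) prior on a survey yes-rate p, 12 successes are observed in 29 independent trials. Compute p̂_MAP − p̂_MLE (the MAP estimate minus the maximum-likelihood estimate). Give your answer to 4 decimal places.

Posterior is Beta(22, 21); MAP = (22−1)/(43−2) = 21/41 ≈ 0.51220.
MLE ignores the prior: p̂_MLE = k/n = 12/29 ≈ 0.41379.
Difference = 21/41 − 12/29 = 117/1189 ≈ 0.0984.

MAP − MLE = 0.0984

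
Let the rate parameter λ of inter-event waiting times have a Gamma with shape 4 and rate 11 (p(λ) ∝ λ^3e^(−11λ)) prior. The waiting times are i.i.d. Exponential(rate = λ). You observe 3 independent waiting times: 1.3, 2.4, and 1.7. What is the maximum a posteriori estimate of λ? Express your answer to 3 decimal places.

The Exponential(rate=λ) likelihood is ∝ λ^n e^(−λΣtᵢ). Here n = 3 and Σtᵢ = 1.3 + 2.4 + 1.7 = 5.4.
Posterior ∝ λ^3e^(−11λ) · λ^3e^(−5.4λ) = λ^6e^(−16.4λ), i.e. Gamma(7, 16.4).
Mode = (a−1)/b = 6/16.4 ≈ 0.366.

λ̂_MAP = 0.366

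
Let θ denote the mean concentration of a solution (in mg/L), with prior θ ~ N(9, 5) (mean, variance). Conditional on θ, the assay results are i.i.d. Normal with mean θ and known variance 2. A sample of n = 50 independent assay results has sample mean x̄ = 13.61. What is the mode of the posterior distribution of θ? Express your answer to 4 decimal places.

θ̂_MAP = 13.5734

n = 50, x̄ = 13.61.
For a Normal prior and Normal likelihood with known variance, the posterior is Normal; its mode equals its mean, the precision-weighted average.
Prior precision 1/σ₀² = 1/5 = 0.2; data precision n/σ² = 50/2 = 25.
θ̂ = (0.2·9 + 25·13.61) / (0.2 + 25) = 342.05/25.2 = 6841/504 ≈ 13.5734.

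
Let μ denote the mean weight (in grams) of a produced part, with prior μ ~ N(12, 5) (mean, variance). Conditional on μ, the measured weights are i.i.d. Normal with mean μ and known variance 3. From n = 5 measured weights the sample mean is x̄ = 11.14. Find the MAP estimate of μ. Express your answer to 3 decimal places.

n = 5, x̄ = 11.14.
For a Normal prior and Normal likelihood with known variance, the posterior is Normal; its mode equals its mean, the precision-weighted average.
Prior precision 1/σ₀² = 1/5 = 0.2; data precision n/σ² = 5/3.
μ̂ = (0.2·12 + (5/3)·11.14) / (0.2 + 5/3) = (629/30)/(28/15) = 629/56 ≈ 11.232.

μ̂_MAP = 11.232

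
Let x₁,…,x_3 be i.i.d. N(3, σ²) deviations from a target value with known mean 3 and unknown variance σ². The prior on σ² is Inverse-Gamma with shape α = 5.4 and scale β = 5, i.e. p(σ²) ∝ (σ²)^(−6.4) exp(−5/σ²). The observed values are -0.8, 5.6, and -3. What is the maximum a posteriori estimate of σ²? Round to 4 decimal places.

σ̂²_MAP = 4.2532

Sum of squared deviations about the known mean: SS = (-0.8−3)² + (5.6−3)² + (-3−3)² = 57.2.
The Normal likelihood contributes (σ²)^(−n/2) exp(−SS/(2σ²)), so the posterior is Inverse-Gamma(α + n/2, β + SS/2) = Inverse-Gamma(6.9, 33.6).
The mode of Inverse-Gamma(a, b) is b/(a+1) = 33.6/7.9 ≈ 4.2532.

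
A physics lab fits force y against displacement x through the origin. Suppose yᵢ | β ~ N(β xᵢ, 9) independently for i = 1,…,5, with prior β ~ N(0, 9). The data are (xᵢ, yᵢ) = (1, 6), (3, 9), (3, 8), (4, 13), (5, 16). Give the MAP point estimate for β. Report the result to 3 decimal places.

log p(β | y) = −Σ(yᵢ − βxᵢ)²/(2·9) − β²/(2·9) + const.
Setting the derivative to zero: Σxᵢ(yᵢ − βxᵢ)/9 − β/9 = 0, so β = Σxᵢyᵢ / (Σxᵢ² + σ²/τ²).
Σxᵢyᵢ = 1·6 + 3·9 + 3·8 + 4·13 + 5·16 = 189; Σxᵢ² = 60; σ²/τ² = 1.
β̂_MAP = 189 / (60 + 1) = 189/61 ≈ 3.098.

β̂_MAP = 3.098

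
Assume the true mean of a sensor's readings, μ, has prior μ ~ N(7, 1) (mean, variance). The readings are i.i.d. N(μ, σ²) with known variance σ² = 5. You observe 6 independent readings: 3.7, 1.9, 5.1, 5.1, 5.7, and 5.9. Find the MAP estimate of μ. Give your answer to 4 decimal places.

μ̂_MAP = 5.6727

n = 6; x̄ = (3.7 + 1.9 + 5.1 + 5.1 + 5.7 + 5.9)/6 = 27.4/6 = 137/30 ≈ 4.5667.
For a Normal prior and Normal likelihood with known variance, the posterior is Normal; its mode equals its mean, the precision-weighted average.
Prior precision 1/σ₀² = 1/1 = 1; data precision n/σ² = 6/5 = 1.2.
μ̂ = (1·7 + 1.2·(137/30)) / (1 + 1.2) = 12.48/2.2 = 312/55 ≈ 5.6727.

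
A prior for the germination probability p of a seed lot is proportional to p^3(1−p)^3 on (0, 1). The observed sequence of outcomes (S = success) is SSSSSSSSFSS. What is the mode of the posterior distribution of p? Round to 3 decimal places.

The prior density ∝ p^3(1−p)^3 is the kernel of Beta(4, 4).
Data: 10 successes in 11 trials (from the sequence). The binomial likelihood contributes p^10(1−p)^1, so the posterior is Beta(4+10, 4+1) = Beta(14, 5).
For Beta(a, b) with a, b > 1 the mode is (a−1)/(a+b−2) = 13/17 ≈ 0.765.

p̂_MAP = 0.765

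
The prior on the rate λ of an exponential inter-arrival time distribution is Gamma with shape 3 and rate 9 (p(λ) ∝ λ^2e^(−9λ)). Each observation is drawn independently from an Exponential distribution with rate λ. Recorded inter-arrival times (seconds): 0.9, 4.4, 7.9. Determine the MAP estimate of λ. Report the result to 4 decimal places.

The Exponential(rate=λ) likelihood is ∝ λ^n e^(−λΣtᵢ). Here n = 3 and Σtᵢ = 0.9 + 4.4 + 7.9 = 13.2.
Posterior ∝ λ^2e^(−9λ) · λ^3e^(−13.2λ) = λ^5e^(−22.2λ), i.e. Gamma(6, 22.2).
Mode = (a−1)/b = 5/22.2 ≈ 0.2252.

λ̂_MAP = 0.2252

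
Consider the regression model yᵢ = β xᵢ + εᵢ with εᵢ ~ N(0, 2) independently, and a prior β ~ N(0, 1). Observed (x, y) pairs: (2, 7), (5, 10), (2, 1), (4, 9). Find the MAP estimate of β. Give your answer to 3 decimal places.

log p(β | y) = −Σ(yᵢ − βxᵢ)²/(2·2) − β²/(2·1) + const.
Setting the derivative to zero: Σxᵢ(yᵢ − βxᵢ)/2 − β/1 = 0, so β = Σxᵢyᵢ / (Σxᵢ² + σ²/τ²).
Σxᵢyᵢ = 2·7 + 5·10 + 2·1 + 4·9 = 102; Σxᵢ² = 49; σ²/τ² = 2.
β̂_MAP = 102 / (49 + 2) = 102/51 ≈ 2.000.

β̂_MAP = 2.000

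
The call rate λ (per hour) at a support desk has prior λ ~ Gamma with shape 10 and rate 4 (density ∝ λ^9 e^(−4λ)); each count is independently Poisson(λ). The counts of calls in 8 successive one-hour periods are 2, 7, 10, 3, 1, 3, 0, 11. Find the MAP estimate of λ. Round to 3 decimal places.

λ̂_MAP = 3.833

Σxᵢ = 2+7+10+3+1+3+0+11 = 37, with n = 8.
Posterior ∝ λ^9e^(−4λ) · λ^37e^(−8λ) = λ^46e^(−12λ), i.e. Gamma(shape=47, rate=12).
The mode of a Gamma(a, b) with a ≥ 1 (shape–rate) is (a−1)/b = 46/12 ≈ 3.833.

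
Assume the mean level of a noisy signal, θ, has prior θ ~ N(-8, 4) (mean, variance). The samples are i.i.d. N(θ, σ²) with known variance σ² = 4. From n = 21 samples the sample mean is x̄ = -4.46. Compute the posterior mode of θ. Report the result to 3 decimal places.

θ̂_MAP = -4.621

n = 21, x̄ = -4.46.
For a Normal prior and Normal likelihood with known variance, the posterior is Normal; its mode equals its mean, the precision-weighted average.
Prior precision 1/σ₀² = 1/4 = 0.25; data precision n/σ² = 21/4 = 5.25.
θ̂ = (0.25·(-8) + 5.25·(-4.46)) / (0.25 + 5.25) = (-25.415)/5.5 = -5083/1100 ≈ -4.621.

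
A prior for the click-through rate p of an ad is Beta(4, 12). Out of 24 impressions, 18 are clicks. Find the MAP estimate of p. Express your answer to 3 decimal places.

Prior: Beta(4, 12).
Data: 18 successes in 24 trials. The binomial likelihood contributes p^18(1−p)^6, so the posterior is Beta(4+18, 12+6) = Beta(22, 18).
For Beta(a, b) with a, b > 1 the mode is (a−1)/(a+b−2) = 21/38 ≈ 0.553.

p̂_MAP = 0.553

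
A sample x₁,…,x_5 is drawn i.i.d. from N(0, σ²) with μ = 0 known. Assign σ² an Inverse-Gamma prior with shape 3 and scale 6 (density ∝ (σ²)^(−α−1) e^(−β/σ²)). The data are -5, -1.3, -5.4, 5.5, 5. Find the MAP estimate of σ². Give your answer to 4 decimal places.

Sum of squared deviations about the known mean: SS = (-5−0)² + (-1.3−0)² + (-5.4−0)² + (5.5−0)² + (5−0)² = 111.1.
The Normal likelihood contributes (σ²)^(−n/2) exp(−SS/(2σ²)), so the posterior is Inverse-Gamma(α + n/2, β + SS/2) = Inverse-Gamma(5.5, 61.55).
The mode of Inverse-Gamma(a, b) is b/(a+1) = 61.55/6.5 ≈ 9.4692.

σ̂²_MAP = 9.4692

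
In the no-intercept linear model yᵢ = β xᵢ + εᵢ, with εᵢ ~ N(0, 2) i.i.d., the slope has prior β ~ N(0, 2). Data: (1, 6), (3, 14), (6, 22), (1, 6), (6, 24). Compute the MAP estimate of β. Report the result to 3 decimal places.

β̂_MAP = 3.929

log p(β | y) = −Σ(yᵢ − βxᵢ)²/(2·2) − β²/(2·2) + const.
Setting the derivative to zero: Σxᵢ(yᵢ − βxᵢ)/2 − β/2 = 0, so β = Σxᵢyᵢ / (Σxᵢ² + σ²/τ²).
Σxᵢyᵢ = 1·6 + 3·14 + 6·22 + 1·6 + 6·24 = 330; Σxᵢ² = 83; σ²/τ² = 1.
β̂_MAP = 330 / (83 + 1) = 330/84 ≈ 3.929.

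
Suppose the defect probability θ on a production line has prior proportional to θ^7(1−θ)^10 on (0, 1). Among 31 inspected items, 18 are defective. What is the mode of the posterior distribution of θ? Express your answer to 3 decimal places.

The prior density ∝ θ^7(1−θ)^10 is the kernel of Beta(8, 11).
Data: 18 successes in 31 trials. The binomial likelihood contributes θ^18(1−θ)^13, so the posterior is Beta(8+18, 11+13) = Beta(26, 24).
For Beta(a, b) with a, b > 1 the mode is (a−1)/(a+b−2) = 25/48 ≈ 0.521.

θ̂_MAP = 0.521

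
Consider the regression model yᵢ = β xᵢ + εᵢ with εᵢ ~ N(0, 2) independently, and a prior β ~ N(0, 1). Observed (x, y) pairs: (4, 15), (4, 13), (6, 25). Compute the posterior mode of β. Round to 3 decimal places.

log p(β | y) = −Σ(yᵢ − βxᵢ)²/(2·2) − β²/(2·1) + const.
Setting the derivative to zero: Σxᵢ(yᵢ − βxᵢ)/2 − β/1 = 0, so β = Σxᵢyᵢ / (Σxᵢ² + σ²/τ²).
Σxᵢyᵢ = 4·15 + 4·13 + 6·25 = 262; Σxᵢ² = 68; σ²/τ² = 2.
β̂_MAP = 262 / (68 + 2) = 262/70 ≈ 3.743.

β̂_MAP = 3.743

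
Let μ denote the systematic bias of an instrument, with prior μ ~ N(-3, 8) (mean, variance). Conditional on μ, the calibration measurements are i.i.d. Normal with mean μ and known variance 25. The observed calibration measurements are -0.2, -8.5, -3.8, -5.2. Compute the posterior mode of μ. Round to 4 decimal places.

n = 4; x̄ = ((-0.2) + (-8.5) + (-3.8) + (-5.2))/4 = -17.7/4 = -4.425.
For a Normal prior and Normal likelihood with known variance, the posterior is Normal; its mode equals its mean, the precision-weighted average.
Prior precision 1/σ₀² = 1/8 = 0.125; data precision n/σ² = 4/25 = 0.16.
μ̂ = (0.125·(-3) + 0.16·(-4.425)) / (0.125 + 0.16) = (-1.083)/0.285 = -3.8000.

μ̂_MAP = -3.8000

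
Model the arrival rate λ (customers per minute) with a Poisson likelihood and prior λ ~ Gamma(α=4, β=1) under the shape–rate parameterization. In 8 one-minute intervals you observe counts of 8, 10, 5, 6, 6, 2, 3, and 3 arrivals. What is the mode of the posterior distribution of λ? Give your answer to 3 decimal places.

λ̂_MAP = 5.111

Σxᵢ = 8+10+5+6+6+2+3+3 = 43, with n = 8.
Posterior ∝ λ^3e^(−1λ) · λ^43e^(−8λ) = λ^46e^(−9λ), i.e. Gamma(shape=47, rate=9).
The mode of a Gamma(a, b) with a ≥ 1 (shape–rate) is (a−1)/b = 46/9 ≈ 5.111.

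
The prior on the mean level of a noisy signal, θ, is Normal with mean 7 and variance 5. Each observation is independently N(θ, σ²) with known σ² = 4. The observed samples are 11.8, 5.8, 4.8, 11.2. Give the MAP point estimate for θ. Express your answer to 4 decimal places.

θ̂_MAP = 8.1667

n = 4; x̄ = (11.8 + 5.8 + 4.8 + 11.2)/4 = 33.6/4 = 8.4.
For a Normal prior and Normal likelihood with known variance, the posterior is Normal; its mode equals its mean, the precision-weighted average.
Prior precision 1/σ₀² = 1/5 = 0.2; data precision n/σ² = 4/4 = 1.
θ̂ = (0.2·7 + 1·8.4) / (0.2 + 1) = 9.8/1.2 = 49/6 ≈ 8.1667.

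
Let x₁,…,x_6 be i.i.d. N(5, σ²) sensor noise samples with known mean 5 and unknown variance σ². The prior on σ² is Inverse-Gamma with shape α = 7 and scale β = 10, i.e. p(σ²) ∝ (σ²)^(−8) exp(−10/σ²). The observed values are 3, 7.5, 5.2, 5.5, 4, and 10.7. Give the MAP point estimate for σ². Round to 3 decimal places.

Sum of squared deviations about the known mean: SS = (3−5)² + (7.5−5)² + (5.2−5)² + (5.5−5)² + (4−5)² + (10.7−5)² = 44.03.
The Normal likelihood contributes (σ²)^(−n/2) exp(−SS/(2σ²)), so the posterior is Inverse-Gamma(α + n/2, β + SS/2) = Inverse-Gamma(10, 32.015).
The mode of Inverse-Gamma(a, b) is b/(a+1) = 32.015/11 ≈ 2.910.

σ̂²_MAP = 2.910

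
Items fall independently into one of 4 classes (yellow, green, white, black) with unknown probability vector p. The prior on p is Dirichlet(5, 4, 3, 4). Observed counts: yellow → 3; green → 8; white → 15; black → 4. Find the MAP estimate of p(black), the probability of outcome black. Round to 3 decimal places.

The posterior is Dirichlet(αᵢ + nᵢ) = Dirichlet(8, 12, 18, 8).
For a Dirichlet(a₁,…,a_K) with all aᵢ > 1, the mode has j-th component (aⱼ − 1)/(Σaᵢ − K).
Here Σaᵢ = 46 and K = 4, so p(black) = (8 − 1)/(46 − 4) = 7/42 ≈ 0.167.

MAP estimate of p(black) = 0.167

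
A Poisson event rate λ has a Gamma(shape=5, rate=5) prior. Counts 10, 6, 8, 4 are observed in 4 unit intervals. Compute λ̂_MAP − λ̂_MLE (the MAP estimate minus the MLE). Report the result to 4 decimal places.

Σxᵢ = 28. Posterior is Gamma(33, 9); MAP = (33−1)/9 = 32/9 ≈ 3.55556.
MLE = x̄ = 28/4 ≈ 7.00000.
Difference = 32/9 − 28/4 = -31/9 ≈ -3.4444.

MAP − MLE = -3.4444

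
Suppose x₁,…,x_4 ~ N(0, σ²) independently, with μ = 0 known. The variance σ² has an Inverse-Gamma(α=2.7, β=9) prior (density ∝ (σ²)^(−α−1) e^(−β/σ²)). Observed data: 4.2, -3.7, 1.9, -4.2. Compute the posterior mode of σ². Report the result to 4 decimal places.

σ̂²_MAP = 6.1912

Sum of squared deviations about the known mean: SS = (4.2−0)² + (-3.7−0)² + (1.9−0)² + (-4.2−0)² = 52.58.
The Normal likelihood contributes (σ²)^(−n/2) exp(−SS/(2σ²)), so the posterior is Inverse-Gamma(α + n/2, β + SS/2) = Inverse-Gamma(4.7, 35.29).
The mode of Inverse-Gamma(a, b) is b/(a+1) = 35.29/5.7 ≈ 6.1912.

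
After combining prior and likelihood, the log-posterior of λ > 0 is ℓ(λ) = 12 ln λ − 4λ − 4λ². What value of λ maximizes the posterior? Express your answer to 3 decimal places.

λ̂_MAP = 1.000

ℓ'(λ) = 12/λ − 4 − 8λ. Setting this to zero and multiplying by λ: 8λ² + 4λ − 12 = 0.
λ = (−4 + √(4² + 4·8·12)) / (2·8) = (−4 + √400) / 16 = (−4 + 20)/16 = 1.
ℓ''(λ) = −12/λ² − 8 < 0, confirming a maximum.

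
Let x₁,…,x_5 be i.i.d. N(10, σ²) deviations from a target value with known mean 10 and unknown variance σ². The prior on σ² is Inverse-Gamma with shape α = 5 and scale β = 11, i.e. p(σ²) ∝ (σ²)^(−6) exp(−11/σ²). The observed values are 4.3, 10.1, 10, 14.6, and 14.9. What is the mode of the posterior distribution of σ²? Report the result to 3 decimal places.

Sum of squared deviations about the known mean: SS = (4.3−10)² + (10.1−10)² + (10−10)² + (14.6−10)² + (14.9−10)² = 77.67.
The Normal likelihood contributes (σ²)^(−n/2) exp(−SS/(2σ²)), so the posterior is Inverse-Gamma(α + n/2, β + SS/2) = Inverse-Gamma(7.5, 49.835).
The mode of Inverse-Gamma(a, b) is b/(a+1) = 49.835/8.5 ≈ 5.863.

σ̂²_MAP = 5.863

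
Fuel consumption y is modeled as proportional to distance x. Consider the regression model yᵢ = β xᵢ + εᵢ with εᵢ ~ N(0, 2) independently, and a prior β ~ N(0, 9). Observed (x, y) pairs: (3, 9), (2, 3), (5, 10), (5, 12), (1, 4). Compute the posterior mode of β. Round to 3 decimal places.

β̂_MAP = 2.289

log p(β | y) = −Σ(yᵢ − βxᵢ)²/(2·2) − β²/(2·9) + const.
Setting the derivative to zero: Σxᵢ(yᵢ − βxᵢ)/2 − β/9 = 0, so β = Σxᵢyᵢ / (Σxᵢ² + σ²/τ²).
Σxᵢyᵢ = 3·9 + 2·3 + 5·10 + 5·12 + 1·4 = 147; Σxᵢ² = 64; σ²/τ² = 2/9.
β̂_MAP = 147 / (64 + 2/9) = 147/(578/9) = 1323/578 ≈ 2.289.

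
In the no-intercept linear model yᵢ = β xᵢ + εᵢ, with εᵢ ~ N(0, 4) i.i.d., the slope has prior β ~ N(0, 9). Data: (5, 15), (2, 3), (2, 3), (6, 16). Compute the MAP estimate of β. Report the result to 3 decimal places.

β̂_MAP = 2.635

log p(β | y) = −Σ(yᵢ − βxᵢ)²/(2·4) − β²/(2·9) + const.
Setting the derivative to zero: Σxᵢ(yᵢ − βxᵢ)/4 − β/9 = 0, so β = Σxᵢyᵢ / (Σxᵢ² + σ²/τ²).
Σxᵢyᵢ = 5·15 + 2·3 + 2·3 + 6·16 = 183; Σxᵢ² = 69; σ²/τ² = 4/9.
β̂_MAP = 183 / (69 + 4/9) = 183/(625/9) = 1647/625 ≈ 2.635.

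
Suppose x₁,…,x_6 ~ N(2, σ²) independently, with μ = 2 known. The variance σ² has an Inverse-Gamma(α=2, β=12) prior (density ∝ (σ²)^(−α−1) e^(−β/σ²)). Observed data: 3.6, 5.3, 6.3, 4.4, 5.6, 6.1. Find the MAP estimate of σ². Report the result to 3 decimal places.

σ̂²_MAP = 7.623

Sum of squared deviations about the known mean: SS = (3.6−2)² + (5.3−2)² + (6.3−2)² + (4.4−2)² + (5.6−2)² + (6.1−2)² = 67.47.
The Normal likelihood contributes (σ²)^(−n/2) exp(−SS/(2σ²)), so the posterior is Inverse-Gamma(α + n/2, β + SS/2) = Inverse-Gamma(5, 45.735).
The mode of Inverse-Gamma(a, b) is b/(a+1) = 45.735/6 ≈ 7.623.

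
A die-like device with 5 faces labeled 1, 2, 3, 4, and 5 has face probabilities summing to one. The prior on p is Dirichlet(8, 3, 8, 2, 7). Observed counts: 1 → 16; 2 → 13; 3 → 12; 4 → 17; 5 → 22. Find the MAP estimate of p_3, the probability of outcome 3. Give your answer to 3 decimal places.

MAP estimate: 0.184

The posterior is Dirichlet(αᵢ + nᵢ) = Dirichlet(24, 16, 20, 19, 29).
For a Dirichlet(a₁,…,a_K) with all aᵢ > 1, the mode has j-th component (aⱼ − 1)/(Σaᵢ − K).
Here Σaᵢ = 108 and K = 5, so p_3 = (20 − 1)/(108 − 5) = 19/103 ≈ 0.184.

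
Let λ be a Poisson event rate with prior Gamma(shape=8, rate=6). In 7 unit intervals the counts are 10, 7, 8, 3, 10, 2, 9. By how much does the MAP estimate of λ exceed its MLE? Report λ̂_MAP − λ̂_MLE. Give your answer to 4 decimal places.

Σxᵢ = 49. Posterior is Gamma(57, 13); MAP = (57−1)/13 = 56/13 ≈ 4.30769.
MLE = x̄ = 49/7 ≈ 7.00000.
Difference = 56/13 − 49/7 = -35/13 ≈ -2.6923.

MAP − MLE = -2.6923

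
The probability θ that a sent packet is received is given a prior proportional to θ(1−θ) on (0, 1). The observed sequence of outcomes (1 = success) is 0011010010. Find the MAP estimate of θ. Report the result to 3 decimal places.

The prior density ∝ θ(1−θ)^1 is the kernel of Beta(2, 2).
Data: 4 successes in 10 trials (from the sequence). The binomial likelihood contributes θ^4(1−θ)^6, so the posterior is Beta(2+4, 2+6) = Beta(6, 8).
For Beta(a, b) with a, b > 1 the mode is (a−1)/(a+b−2) = 5/12 ≈ 0.417.

θ̂_MAP = 0.417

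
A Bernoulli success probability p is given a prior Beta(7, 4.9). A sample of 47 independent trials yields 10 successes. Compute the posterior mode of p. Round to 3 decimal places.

Prior: Beta(7, 4.9).
Data: 10 successes in 47 trials. The binomial likelihood contributes p^10(1−p)^37, so the posterior is Beta(7+10, 4.9+37) = Beta(17, 41.9).
For Beta(a, b) with a, b > 1 the mode is (a−1)/(a+b−2) = 16/56.9 ≈ 0.281.

p̂_MAP = 0.281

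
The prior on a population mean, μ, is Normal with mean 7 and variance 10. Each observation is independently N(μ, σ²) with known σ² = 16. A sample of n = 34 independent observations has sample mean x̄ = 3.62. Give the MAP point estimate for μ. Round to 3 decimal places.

μ̂_MAP = 3.772

n = 34, x̄ = 3.62.
For a Normal prior and Normal likelihood with known variance, the posterior is Normal; its mode equals its mean, the precision-weighted average.
Prior precision 1/σ₀² = 1/10 = 0.1; data precision n/σ² = 34/16 = 2.125.
μ̂ = (0.1·7 + 2.125·3.62) / (0.1 + 2.125) = 8.3925/2.225 = 3357/890 ≈ 3.772.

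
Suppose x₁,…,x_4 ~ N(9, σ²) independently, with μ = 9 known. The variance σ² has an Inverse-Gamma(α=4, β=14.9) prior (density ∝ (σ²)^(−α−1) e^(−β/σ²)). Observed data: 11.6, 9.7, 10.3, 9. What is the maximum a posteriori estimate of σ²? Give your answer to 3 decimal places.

Sum of squared deviations about the known mean: SS = (11.6−9)² + (9.7−9)² + (10.3−9)² + (9−9)² = 8.94.
The Normal likelihood contributes (σ²)^(−n/2) exp(−SS/(2σ²)), so the posterior is Inverse-Gamma(α + n/2, β + SS/2) = Inverse-Gamma(6, 19.37).
The mode of Inverse-Gamma(a, b) is b/(a+1) = 19.37/7 ≈ 2.767.

σ̂²_MAP = 2.767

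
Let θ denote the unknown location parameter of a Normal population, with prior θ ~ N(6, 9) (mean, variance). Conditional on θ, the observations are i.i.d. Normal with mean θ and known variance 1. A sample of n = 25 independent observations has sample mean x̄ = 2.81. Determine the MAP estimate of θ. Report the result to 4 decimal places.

n = 25, x̄ = 2.81.
For a Normal prior and Normal likelihood with known variance, the posterior is Normal; its mode equals its mean, the precision-weighted average.
Prior precision 1/σ₀² = 1/9; data precision n/σ² = 25/1 = 25.
θ̂ = ((1/9)·6 + 25·2.81) / (1/9 + 25) = (851/12)/(226/9) = 2553/904 ≈ 2.8241.

θ̂_MAP = 2.8241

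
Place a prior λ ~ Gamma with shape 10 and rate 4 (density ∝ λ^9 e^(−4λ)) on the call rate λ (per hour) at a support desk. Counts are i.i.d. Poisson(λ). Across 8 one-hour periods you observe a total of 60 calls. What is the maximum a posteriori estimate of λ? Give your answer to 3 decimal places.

Σxᵢ = 60, n = 8.
Posterior ∝ λ^9e^(−4λ) · λ^60e^(−8λ) = λ^69e^(−12λ), i.e. Gamma(shape=70, rate=12).
The mode of a Gamma(a, b) with a ≥ 1 (shape–rate) is (a−1)/b = 69/12 ≈ 5.750.

λ̂_MAP = 5.750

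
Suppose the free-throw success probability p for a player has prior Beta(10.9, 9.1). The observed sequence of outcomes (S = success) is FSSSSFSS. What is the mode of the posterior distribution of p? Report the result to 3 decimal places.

p̂_MAP = 0.612

Prior: Beta(10.9, 9.1).
Data: 6 successes in 8 trials (from the sequence). The binomial likelihood contributes p^6(1−p)^2, so the posterior is Beta(10.9+6, 9.1+2) = Beta(16.9, 11.1).
For Beta(a, b) with a, b > 1 the mode is (a−1)/(a+b−2) = 15.9/26 ≈ 0.612.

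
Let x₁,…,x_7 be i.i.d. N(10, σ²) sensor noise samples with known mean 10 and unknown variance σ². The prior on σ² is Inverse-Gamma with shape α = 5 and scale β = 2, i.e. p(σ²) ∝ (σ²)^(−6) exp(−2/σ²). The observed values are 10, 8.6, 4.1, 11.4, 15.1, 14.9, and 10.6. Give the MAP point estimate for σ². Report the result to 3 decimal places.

σ̂²_MAP = 4.901

Sum of squared deviations about the known mean: SS = (10−10)² + (8.6−10)² + (4.1−10)² + (11.4−10)² + (15.1−10)² + (14.9−10)² + (10.6−10)² = 89.11.
The Normal likelihood contributes (σ²)^(−n/2) exp(−SS/(2σ²)), so the posterior is Inverse-Gamma(α + n/2, β + SS/2) = Inverse-Gamma(8.5, 46.555).
The mode of Inverse-Gamma(a, b) is b/(a+1) = 46.555/9.5 ≈ 4.901.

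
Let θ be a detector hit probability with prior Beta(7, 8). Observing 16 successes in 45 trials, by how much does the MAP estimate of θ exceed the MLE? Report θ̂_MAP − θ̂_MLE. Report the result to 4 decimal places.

MAP − MLE = 0.0238

Posterior is Beta(23, 37); MAP = (23−1)/(60−2) = 22/58 ≈ 0.37931.
MLE ignores the prior: θ̂_MLE = k/n = 16/45 ≈ 0.35556.
Difference = 22/58 − 16/45 = 31/1305 ≈ 0.0238.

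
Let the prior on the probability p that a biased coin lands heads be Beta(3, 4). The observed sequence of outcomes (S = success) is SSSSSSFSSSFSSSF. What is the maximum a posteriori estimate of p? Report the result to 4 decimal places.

Prior: Beta(3, 4).
Data: 12 successes in 15 trials (from the sequence). The binomial likelihood contributes p^12(1−p)^3, so the posterior is Beta(3+12, 4+3) = Beta(15, 7).
For Beta(a, b) with a, b > 1 the mode is (a−1)/(a+b−2) = 14/20 ≈ 0.7000.

p̂_MAP = 0.7000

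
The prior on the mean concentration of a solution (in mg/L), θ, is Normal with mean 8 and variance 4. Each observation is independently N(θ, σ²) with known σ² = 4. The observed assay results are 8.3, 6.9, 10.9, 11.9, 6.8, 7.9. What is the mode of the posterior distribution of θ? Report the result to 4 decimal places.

θ̂_MAP = 8.6714

n = 6; x̄ = (8.3 + 6.9 + 10.9 + 11.9 + 6.8 + 7.9)/6 = 52.7/6 = 527/60 ≈ 8.7833.
For a Normal prior and Normal likelihood with known variance, the posterior is Normal; its mode equals its mean, the precision-weighted average.
Prior precision 1/σ₀² = 1/4 = 0.25; data precision n/σ² = 6/4 = 1.5.
θ̂ = (0.25·8 + 1.5·(527/60)) / (0.25 + 1.5) = 15.175/1.75 = 607/70 ≈ 8.6714.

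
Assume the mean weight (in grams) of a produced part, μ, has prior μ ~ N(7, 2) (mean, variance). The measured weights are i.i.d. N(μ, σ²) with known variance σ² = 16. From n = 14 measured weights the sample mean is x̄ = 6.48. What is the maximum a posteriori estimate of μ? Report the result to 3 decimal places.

n = 14, x̄ = 6.48.
For a Normal prior and Normal likelihood with known variance, the posterior is Normal; its mode equals its mean, the precision-weighted average.
Prior precision 1/σ₀² = 1/2 = 0.5; data precision n/σ² = 14/16 = 0.875.
μ̂ = (0.5·7 + 0.875·6.48) / (0.5 + 0.875) = 9.17/1.375 = 1834/275 ≈ 6.669.

μ̂_MAP = 6.669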